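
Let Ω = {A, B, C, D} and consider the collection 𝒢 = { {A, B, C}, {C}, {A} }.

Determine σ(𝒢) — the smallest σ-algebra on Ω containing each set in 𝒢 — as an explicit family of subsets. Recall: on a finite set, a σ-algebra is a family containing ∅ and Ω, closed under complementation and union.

Take S₀ = 𝒢 ∪ {∅, Ω} = { {}, {A}, {C}, {A, B, C}, Ω }.
Step 1. New:
  {D}  = ᶜ of {A, B, C}
  {A, C}  = {C} ∪ {A}
  {A, B, D}  = ᶜ of {C}
  {B, C, D}  = ᶜ of {A}
  [9 total]
Step 2 (4 new):
  {A, D}  = {D} ∪ {A}
  {B, D}  = ᶜ of {A, C}
  {C, D}  = {C} ∪ {D}
  {A, C, D}  = {A, C} ∪ {D}
  [13 total]
Step 3 (3 new):
  {B}  = ᶜ of {A, C, D}
  {A, B}  = ᶜ of {C, D}
  {B, C}  = ᶜ of {A, D}
  [16 total]
Step 4: already closed under ᶜ and ∪.

|σ(𝒢)| = 16.  σ(𝒢) = { {}, {A}, {B}, {C}, {D}, {A, B}, {A, C}, {A, D}, {B, C}, {B, D}, {C, D}, {A, B, C}, {A, B, D}, {A, C, D}, {B, C, D}, Ω }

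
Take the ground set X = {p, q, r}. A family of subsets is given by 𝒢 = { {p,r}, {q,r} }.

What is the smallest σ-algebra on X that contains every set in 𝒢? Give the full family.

Seed the family with 𝒢 together with ∅ and X: { ∅, {p,r}, {q,r}, X }.
Pass 1: 2 new —
  {p}  = ᶜ of {q,r}
  {q}  = ᶜ of {p,r}
  |family| = 6
Pass 2: 1 new —
  {p,q}  = {q} ∪ {p}
  |family| = 7
Pass 3. New:
  {r}  = ᶜ of {p,q}
  |family| = 8
Pass 4: no new sets; the family is a σ-algebra.

Therefore σ(𝒢) = { ∅, {p}, {q}, {r}, {p,q}, {p,r}, {q,r}, X } (|σ(𝒢)| = 8).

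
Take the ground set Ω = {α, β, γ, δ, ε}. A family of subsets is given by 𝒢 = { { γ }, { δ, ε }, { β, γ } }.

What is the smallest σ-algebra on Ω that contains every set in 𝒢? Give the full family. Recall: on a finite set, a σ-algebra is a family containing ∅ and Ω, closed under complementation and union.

Seed the family with 𝒢 together with ∅ and Ω: { {}, { γ }, { β, γ }, { δ, ε }, Ω }.
Step 1: 5 new —
  { α, β, γ }  = ᶜ of { δ, ε }
  { α, δ, ε }  = ᶜ of { β, γ }
  { γ, δ, ε }  = { δ, ε } ∪ { γ }
  { α, β, δ, ε }  = ᶜ of { γ }
  { β, γ, δ, ε }  = { δ, ε } ∪ { β, γ }
Step 2: 3 new —
  { α }  = ᶜ of { β, γ, δ, ε }
  { α, β }  = ᶜ of { γ, δ, ε }
  { α, γ, δ, ε }  = { α, δ, ε } ∪ { γ, δ, ε }
Step 3: +2 →
  { β }  = ᶜ of { α, γ, δ, ε }
  { α, γ }  = { γ } ∪ { α }
Step 4: +1 →
  { β, δ, ε }  = ᶜ of { α, γ }
Step 5 adds nothing — fixpoint reached.

Therefore σ(𝒢) = { {}, { α }, { β }, { γ }, { α, β }, { α, γ }, { β, γ }, { δ, ε }, { α, β, γ }, { α, δ, ε }, { β, δ, ε }, { γ, δ, ε }, { α, β, δ, ε }, { α, γ, δ, ε }, { β, γ, δ, ε }, Ω } (|σ(𝒢)| = 16).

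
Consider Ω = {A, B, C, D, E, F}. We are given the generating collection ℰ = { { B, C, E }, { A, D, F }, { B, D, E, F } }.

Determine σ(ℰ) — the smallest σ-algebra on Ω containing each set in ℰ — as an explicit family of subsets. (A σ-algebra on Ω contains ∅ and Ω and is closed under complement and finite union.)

Initial family (5 sets): { {}, { A, D, F }, { B, C, E }, { B, D, E, F }, Ω }.
Step 1 adds 3:
  { A, C }  = ᶜ of { B, D, E, F }
  { A, B, D, E, F }  = { B, D, E, F } ∪ { A, D, F }
  { B, C, D, E, F }  = { B, D, E, F } ∪ { B, C, E }
Step 2: 4 new —
  { A }  = ᶜ of { B, C, D, E, F }
  { C }  = ᶜ of { A, B, D, E, F }
  { A, B, C, E }  = { B, C, E } ∪ { A, C }
  { A, C, D, F }  = { A, D, F } ∪ { A, C }
Step 3: +2 →
  { B, E }  = ᶜ of { A, C, D, F }
  { D, F }  = ᶜ of { A, B, C, E }
Step 4. New:
  { A, B, E }  = { B, E } ∪ { A }
  { C, D, F }  = { C } ∪ { D, F }
Step 5: closed — nothing new.

σ(ℰ) = { {}, { A }, { C }, { A, C }, { B, E }, { D, F }, { A, B, E }, { A, D, F }, { B, C, E }, { C, D, F }, { A, B, C, E }, { A, C, D, F }, { B, D, E, F }, { A, B, D, E, F }, { B, C, D, E, F }, Ω }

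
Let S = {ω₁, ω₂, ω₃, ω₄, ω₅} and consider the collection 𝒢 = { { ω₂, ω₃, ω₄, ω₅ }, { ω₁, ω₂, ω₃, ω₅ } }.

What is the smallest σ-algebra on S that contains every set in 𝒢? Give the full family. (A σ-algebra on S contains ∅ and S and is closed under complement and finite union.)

σ(𝒢) = { {}, { ω₁ }, { ω₄ }, { ω₁, ω₄ }, { ω₂, ω₃, ω₅ }, { ω₁, ω₂, ω₃, ω₅ }, { ω₂, ω₃, ω₄, ω₅ }, S }

Working:
Start: 𝒢 ∪ {∅, S} = { {}, { ω₁, ω₂, ω₃, ω₅ }, { ω₂, ω₃, ω₄, ω₅ }, S }.
Iteration 1: 2 new —
  { ω₁ }  = { ω₂, ω₃, ω₄, ω₅ }ᶜ
  { ω₄ }  = { ω₁, ω₂, ω₃, ω₅ }ᶜ
  |family| = 6
Iteration 2. New:
  { ω₁, ω₄ }  = { ω₄ } ∪ { ω₁ }
  |family| = 7
Iteration 3: +1 →
  { ω₂, ω₃, ω₅ }  = { ω₁, ω₄ }ᶜ
  |family| = 8
Iteration 4: already closed under ᶜ and ∪.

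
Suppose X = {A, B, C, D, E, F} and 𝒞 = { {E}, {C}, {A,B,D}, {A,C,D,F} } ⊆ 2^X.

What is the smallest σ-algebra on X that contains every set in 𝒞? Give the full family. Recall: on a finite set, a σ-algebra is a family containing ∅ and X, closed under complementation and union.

Take S₀ = 𝒞 ∪ {∅, X} = { {}, {C}, {E}, {A,B,D}, {A,C,D,F}, X }.
Pass 1. New:
  {B,E}  = ᶜ of {A,C,D,F}
  {C,E}  = {C} ∪ {E}
  {C,E,F}  = ᶜ of {A,B,D}
  {A,B,C,D}  = {C} ∪ {A,B,D}
  {A,B,D,E}  = {A,B,D} ∪ {E}
  {A,B,C,D,F}  = ᶜ of {E}
  {A,B,D,E,F}  = ᶜ of {C}
  {A,C,D,E,F}  = {A,C,D,F} ∪ {E}
Pass 2. New:
  {B}  = ᶜ of {A,C,D,E,F}
  {C,F}  = ᶜ of {A,B,D,E}
  {E,F}  = ᶜ of {A,B,C,D}
  {B,C,E}  = {B,E} ∪ {C}
  {A,B,D,F}  = ᶜ of {C,E}
  {B,C,E,F}  = {B,E} ∪ {C,E,F}
  {A,B,C,D,E}  = {B,E} ∪ {A,B,C,D}
Pass 3: 6 new —
  {F}  = ᶜ of {A,B,C,D,E}
  {A,D}  = ᶜ of {B,C,E,F}
  {B,C}  = {B} ∪ {C}
  {A,D,F}  = ᶜ of {B,C,E}
  {B,C,F}  = {B} ∪ {C,F}
  {B,E,F}  = {B,E} ∪ {E,F}
Pass 4. New:
  {B,F}  = {B} ∪ {F}
  {A,C,D}  = ᶜ of {B,E,F}
  {A,D,E}  = ᶜ of {B,C,F}
  {A,C,D,E}  = {A,D} ∪ {C,E}
  {A,D,E,F}  = ᶜ of {B,C}
Pass 5: stable.

|σ(𝒞)| = 32.  σ(𝒞) = { {}, {B}, {C}, {E}, {F}, {A,D}, {B,C}, {B,E}, {B,F}, {C,E}, {C,F}, {E,F}, {A,B,D}, {A,C,D}, {A,D,E}, {A,D,F}, {B,C,E}, {B,C,F}, {B,E,F}, {C,E,F}, {A,B,C,D}, {A,B,D,E}, {A,B,D,F}, {A,C,D,E}, {A,C,D,F}, {A,D,E,F}, {B,C,E,F}, {A,B,C,D,E}, {A,B,C,D,F}, {A,B,D,E,F}, {A,C,D,E,F}, X }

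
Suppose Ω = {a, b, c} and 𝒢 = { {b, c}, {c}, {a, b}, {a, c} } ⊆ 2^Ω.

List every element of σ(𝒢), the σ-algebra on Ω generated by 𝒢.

|σ(𝒢)| = 8.  σ(𝒢) = { ∅, {a}, {b}, {c}, {a, b}, {a, c}, {b, c}, Ω }

Working:
Seed the family with 𝒢 together with ∅ and Ω: { ∅, {c}, {a, b}, {a, c}, {b, c}, Ω }.
Round 1. New:
  {a}  = {b, c}ᶜ
  {b}  = {a, c}ᶜ
  (now 8)
Round 2: closed — nothing new.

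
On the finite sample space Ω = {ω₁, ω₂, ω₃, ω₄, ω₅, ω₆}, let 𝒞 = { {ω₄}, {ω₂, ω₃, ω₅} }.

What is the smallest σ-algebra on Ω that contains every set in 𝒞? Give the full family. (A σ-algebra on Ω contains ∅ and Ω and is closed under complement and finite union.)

σ(𝒞) (8 sets): { {}, {ω₄}, {ω₁, ω₆}, {ω₁, ω₄, ω₆}, {ω₂, ω₃, ω₅}, {ω₂, ω₃, ω₄, ω₅}, {ω₁, ω₂, ω₃, ω₅, ω₆}, Ω }

Check:
Initial family (4 sets): { {}, {ω₄}, {ω₂, ω₃, ω₅}, Ω }.
Pass 1 (3 new):
  {ω₁, ω₄, ω₆}  = Ω∖{ω₂, ω₃, ω₅}
  {ω₂, ω₃, ω₄, ω₅}  = {ω₄} ∪ {ω₂, ω₃, ω₅}
  {ω₁, ω₂, ω₃, ω₅, ω₆}  = Ω∖{ω₄}
Pass 2: +1 →
  {ω₁, ω₆}  = Ω∖{ω₂, ω₃, ω₄, ω₅}
Pass 3: closed — nothing new.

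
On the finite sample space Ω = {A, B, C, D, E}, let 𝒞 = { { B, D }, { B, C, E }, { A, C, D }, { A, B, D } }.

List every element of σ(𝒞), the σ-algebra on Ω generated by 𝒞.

σ(𝒞) (32 sets): { {  }, { A }, { B }, { C }, { D }, { E }, { A, B }, { A, C }, { A, D }, { A, E }, { B, C }, { B, D }, { B, E }, { C, D }, { C, E }, { D, E }, { A, B, C }, { A, B, D }, { A, B, E }, { A, C, D }, { A, C, E }, { A, D, E }, { B, C, D }, { B, C, E }, { B, D, E }, { C, D, E }, { A, B, C, D }, { A, B, C, E }, { A, B, D, E }, { A, C, D, E }, { B, C, D, E }, Ω }

Working:
Initial family (6 sets): { {  }, { B, D }, { A, B, D }, { A, C, D }, { B, C, E }, Ω }.
Iteration 1: 6 new —
  { A, D }  = { B, C, E }ᶜ
  { B, E }  = { A, C, D }ᶜ
  { C, E }  = { A, B, D }ᶜ
  { A, C, E }  = { B, D }ᶜ
  { A, B, C, D }  = { A, C, D } ∪ { A, B, D }
  { B, C, D, E }  = { B, C, E } ∪ { B, D }
  (now 12)
Iteration 2: 6 new —
  { A }  = { B, C, D, E }ᶜ
  { E }  = { A, B, C, D }ᶜ
  { B, D, E }  = { B, E } ∪ { B, D }
  { A, B, C, E }  = { B, E } ∪ { A, C, E }
  { A, B, D, E }  = { B, E } ∪ { A, B, D }
  { A, C, D, E }  = { A, C, E } ∪ { A, C, D }
  (now 18)
Iteration 3: +7 →
  { B }  = { A, C, D, E }ᶜ
  { C }  = { A, B, D, E }ᶜ
  { D }  = { A, B, C, E }ᶜ
  { A, C }  = { B, D, E }ᶜ
  { A, E }  = { E } ∪ { A }
  { A, B, E }  = { B, E } ∪ { A }
  { A, D, E }  = { A, D } ∪ { E }
  (now 25)
Iteration 4: 7 new —
  { A, B }  = { B } ∪ { A }
  { B, C }  = { A, D, E }ᶜ
  { C, D }  = { A, B, E }ᶜ
  { D, E }  = { E } ∪ { D }
  { A, B, C }  = { B } ∪ { A, C }
  { B, C, D }  = { A, E }ᶜ
  { C, D, E }  = { D } ∪ { C, E }
  (now 32)
Iteration 5: no new sets; the family is a σ-algebra.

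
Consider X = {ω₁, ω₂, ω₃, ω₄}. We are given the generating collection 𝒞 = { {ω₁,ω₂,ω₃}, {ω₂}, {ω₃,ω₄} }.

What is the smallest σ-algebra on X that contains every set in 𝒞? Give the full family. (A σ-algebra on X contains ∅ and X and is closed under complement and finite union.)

|σ(𝒞)| = 16.  σ(𝒞) = { {}, {ω₁}, {ω₂}, {ω₃}, {ω₄}, {ω₁,ω₂}, {ω₁,ω₃}, {ω₁,ω₄}, {ω₂,ω₃}, {ω₂,ω₄}, {ω₃,ω₄}, {ω₁,ω₂,ω₃}, {ω₁,ω₂,ω₄}, {ω₁,ω₃,ω₄}, {ω₂,ω₃,ω₄}, X }

Trace:
Take S₀ = 𝒞 ∪ {∅, X} = { {}, {ω₂}, {ω₃,ω₄}, {ω₁,ω₂,ω₃}, X }.
Iteration 1 adds 4:
  {ω₄}  = ᶜ of {ω₁,ω₂,ω₃}
  {ω₁,ω₂}  = ᶜ of {ω₃,ω₄}
  {ω₁,ω₃,ω₄}  = ᶜ of {ω₂}
  {ω₂,ω₃,ω₄}  = {ω₃,ω₄} ∪ {ω₂}
  — 9 sets.
Iteration 2: +3 →
  {ω₁}  = ᶜ of {ω₂,ω₃,ω₄}
  {ω₂,ω₄}  = {ω₂} ∪ {ω₄}
  {ω₁,ω₂,ω₄}  = {ω₁,ω₂} ∪ {ω₄}
  — 12 sets.
Iteration 3: 3 new —
  {ω₃}  = ᶜ of {ω₁,ω₂,ω₄}
  {ω₁,ω₃}  = ᶜ of {ω₂,ω₄}
  {ω₁,ω₄}  = {ω₄} ∪ {ω₁}
  — 15 sets.
Iteration 4: 1 new —
  {ω₂,ω₃}  = ᶜ of {ω₁,ω₄}
  — 16 sets.
Iteration 5 adds nothing — fixpoint reached.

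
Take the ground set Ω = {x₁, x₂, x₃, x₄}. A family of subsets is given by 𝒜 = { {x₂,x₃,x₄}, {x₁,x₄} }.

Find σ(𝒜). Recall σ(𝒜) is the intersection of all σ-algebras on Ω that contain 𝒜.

Start: 𝒜 ∪ {∅, Ω} = { {}, {x₁,x₄}, {x₂,x₃,x₄}, Ω }.
Step 1 (2 new):
  {x₁}  = complement {x₂,x₃,x₄}
  {x₂,x₃}  = complement {x₁,x₄}
  — 6 sets.
Step 2. New:
  {x₁,x₂,x₃}  = {x₂,x₃} ∪ {x₁}
  — 7 sets.
Step 3 (1 new):
  {x₄}  = complement {x₁,x₂,x₃}
  — 8 sets.
After Step 4 the family is unchanged; done.

Therefore σ(𝒜) = { {}, {x₁}, {x₄}, {x₁,x₄}, {x₂,x₃}, {x₁,x₂,x₃}, {x₂,x₃,x₄}, Ω } (|σ(𝒜)| = 8).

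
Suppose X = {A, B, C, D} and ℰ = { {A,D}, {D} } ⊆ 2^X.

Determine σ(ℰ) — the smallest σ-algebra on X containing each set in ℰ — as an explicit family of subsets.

|σ(ℰ)| = 8.  σ(ℰ) = { {}, {A}, {D}, {A,D}, {B,C}, {A,B,C}, {B,C,D}, X }

Working:
Take S₀ = ℰ ∪ {∅, X} = { {}, {D}, {A,D}, X }.
Pass 1: +2 →
  {B,C}  = X∖{A,D}
  {A,B,C}  = X∖{D}
  [6 total]
Pass 2: +1 →
  {B,C,D}  = {B,C} ∪ {D}
  [7 total]
Pass 3: +1 →
  {A}  = X∖{B,C,D}
  [8 total]
Pass 4: already closed under ᶜ and ∪.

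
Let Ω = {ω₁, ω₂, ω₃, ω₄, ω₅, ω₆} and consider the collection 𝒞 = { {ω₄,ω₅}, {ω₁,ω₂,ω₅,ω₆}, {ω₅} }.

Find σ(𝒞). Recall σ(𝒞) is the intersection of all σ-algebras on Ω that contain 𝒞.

σ(𝒞) = { {}, {ω₃}, {ω₄}, {ω₅}, {ω₃,ω₄}, {ω₃,ω₅}, {ω₄,ω₅}, {ω₁,ω₂,ω₆}, {ω₃,ω₄,ω₅}, {ω₁,ω₂,ω₃,ω₆}, {ω₁,ω₂,ω₄,ω₆}, {ω₁,ω₂,ω₅,ω₆}, {ω₁,ω₂,ω₃,ω₄,ω₆}, {ω₁,ω₂,ω₃,ω₅,ω₆}, {ω₁,ω₂,ω₄,ω₅,ω₆}, Ω }

Derivation:
Take S₀ = 𝒞 ∪ {∅, Ω} = { {}, {ω₅}, {ω₄,ω₅}, {ω₁,ω₂,ω₅,ω₆}, Ω }.
Iteration 1 adds 4:
  {ω₃,ω₄}  = {ω₁,ω₂,ω₅,ω₆}ᶜ
  {ω₁,ω₂,ω₃,ω₆}  = {ω₄,ω₅}ᶜ
  {ω₁,ω₂,ω₃,ω₄,ω₆}  = {ω₅}ᶜ
  {ω₁,ω₂,ω₄,ω₅,ω₆}  = {ω₄,ω₅} ∪ {ω₁,ω₂,ω₅,ω₆}
Iteration 2 adds 3:
  {ω₃}  = {ω₁,ω₂,ω₄,ω₅,ω₆}ᶜ
  {ω₃,ω₄,ω₅}  = {ω₃,ω₄} ∪ {ω₅}
  {ω₁,ω₂,ω₃,ω₅,ω₆}  = {ω₁,ω₂,ω₃,ω₆} ∪ {ω₅}
Iteration 3: 3 new —
  {ω₄}  = {ω₁,ω₂,ω₃,ω₅,ω₆}ᶜ
  {ω₃,ω₅}  = {ω₃} ∪ {ω₅}
  {ω₁,ω₂,ω₆}  = {ω₃,ω₄,ω₅}ᶜ
Iteration 4 (1 new):
  {ω₁,ω₂,ω₄,ω₆}  = {ω₃,ω₅}ᶜ
Iteration 5: stable.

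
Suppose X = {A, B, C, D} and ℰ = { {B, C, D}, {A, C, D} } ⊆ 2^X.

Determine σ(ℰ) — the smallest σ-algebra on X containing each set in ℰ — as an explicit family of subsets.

σ(ℰ) = { {}, {A}, {B}, {A, B}, {C, D}, {A, C, D}, {B, C, D}, X }

Working:
Begin from { {}, {A, C, D}, {B, C, D}, X } (that is, ℰ plus ∅ and X).
Iteration 1 (2 new):
  {A}  = {B, C, D}ᶜ
  {B}  = {A, C, D}ᶜ
  — 6 sets.
Iteration 2. New:
  {A, B}  = {B} ∪ {A}
  — 7 sets.
Iteration 3: +1 →
  {C, D}  = {A, B}ᶜ
  — 8 sets.
After Iteration 4 the family is unchanged; done.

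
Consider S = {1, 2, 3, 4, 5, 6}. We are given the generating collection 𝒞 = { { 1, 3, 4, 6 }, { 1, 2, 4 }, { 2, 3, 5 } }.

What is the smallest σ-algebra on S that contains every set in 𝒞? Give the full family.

|σ(𝒞)| = 32.  σ(𝒞) = { {  }, { 2 }, { 3 }, { 5 }, { 6 }, { 1, 4 }, { 2, 3 }, { 2, 5 }, { 2, 6 }, { 3, 5 }, { 3, 6 }, { 5, 6 }, { 1, 2, 4 }, { 1, 3, 4 }, { 1, 4, 5 }, { 1, 4, 6 }, { 2, 3, 5 }, { 2, 3, 6 }, { 2, 5, 6 }, { 3, 5, 6 }, { 1, 2, 3, 4 }, { 1, 2, 4, 5 }, { 1, 2, 4, 6 }, { 1, 3, 4, 5 }, { 1, 3, 4, 6 }, { 1, 4, 5, 6 }, { 2, 3, 5, 6 }, { 1, 2, 3, 4, 5 }, { 1, 2, 3, 4, 6 }, { 1, 2, 4, 5, 6 }, { 1, 3, 4, 5, 6 }, S }

Trace:
Begin from { {  }, { 1, 2, 4 }, { 2, 3, 5 }, { 1, 3, 4, 6 }, S } (that is, 𝒞 plus ∅ and S).
Iteration 1: 5 new —
  { 2, 5 }  = S∖{ 1, 3, 4, 6 }
  { 1, 4, 6 }  = S∖{ 2, 3, 5 }
  { 3, 5, 6 }  = S∖{ 1, 2, 4 }
  { 1, 2, 3, 4, 5 }  = { 2, 3, 5 } ∪ { 1, 2, 4 }
  { 1, 2, 3, 4, 6 }  = { 1, 3, 4, 6 } ∪ { 1, 2, 4 }
Iteration 2 adds 7:
  { 5 }  = S∖{ 1, 2, 3, 4, 6 }
  { 6 }  = S∖{ 1, 2, 3, 4, 5 }
  { 1, 2, 4, 5 }  = { 2, 5 } ∪ { 1, 2, 4 }
  { 1, 2, 4, 6 }  = { 1, 4, 6 } ∪ { 1, 2, 4 }
  { 2, 3, 5, 6 }  = { 2, 5 } ∪ { 3, 5, 6 }
  { 1, 2, 4, 5, 6 }  = { 2, 5 } ∪ { 1, 4, 6 }
  { 1, 3, 4, 5, 6 }  = { 1, 4, 6 } ∪ { 3, 5, 6 }
Iteration 3: +8 →
  { 2 }  = S∖{ 1, 3, 4, 5, 6 }
  { 3 }  = S∖{ 1, 2, 4, 5, 6 }
  { 1, 4 }  = S∖{ 2, 3, 5, 6 }
  { 3, 5 }  = S∖{ 1, 2, 4, 6 }
  { 3, 6 }  = S∖{ 1, 2, 4, 5 }
  { 5, 6 }  = { 5 } ∪ { 6 }
  { 2, 5, 6 }  = { 2, 5 } ∪ { 6 }
  { 1, 4, 5, 6 }  = { 1, 4, 6 } ∪ { 5 }
Iteration 4 adds 7:
  { 2, 3 }  = S∖{ 1, 4, 5, 6 }
  { 2, 6 }  = { 2 } ∪ { 6 }
  { 1, 3, 4 }  = S∖{ 2, 5, 6 }
  { 1, 4, 5 }  = { 5 } ∪ { 1, 4 }
  { 2, 3, 6 }  = { 2 } ∪ { 3, 6 }
  { 1, 2, 3, 4 }  = S∖{ 5, 6 }
  { 1, 3, 4, 5 }  = { 1, 4 } ∪ { 3, 5 }
Iteration 5 adds nothing — fixpoint reached.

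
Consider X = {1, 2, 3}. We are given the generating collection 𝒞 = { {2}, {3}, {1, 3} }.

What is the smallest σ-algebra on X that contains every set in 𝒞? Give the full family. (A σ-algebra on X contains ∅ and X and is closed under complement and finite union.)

Seed the family with 𝒞 together with ∅ and X: { ∅, {2}, {3}, {1, 3}, X }.
Step 1. New:
  {1, 2}  = ᶜ of {3}
  {2, 3}  = {3} ∪ {2}
  — 7 sets.
Step 2 adds 1:
  {1}  = ᶜ of {2, 3}
  — 8 sets.
After Step 3 the family is unchanged; done.

|σ(𝒞)| = 8.  σ(𝒞) = { ∅, {1}, {2}, {3}, {1, 2}, {1, 3}, {2, 3}, X }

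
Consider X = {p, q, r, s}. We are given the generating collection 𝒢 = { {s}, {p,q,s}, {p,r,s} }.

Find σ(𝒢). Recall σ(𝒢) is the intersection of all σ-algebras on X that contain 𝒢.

Answer: σ(𝒢) = { ∅, {p}, {q}, {r}, {s}, {p,q}, {p,r}, {p,s}, {q,r}, {q,s}, {r,s}, {p,q,r}, {p,q,s}, {p,r,s}, {q,r,s}, X }

Trace:
Take S₀ = 𝒢 ∪ {∅, X} = { ∅, {s}, {p,q,s}, {p,r,s}, X }.
Step 1: 3 new —
  {q}  = X∖{p,r,s}
  {r}  = X∖{p,q,s}
  {p,q,r}  = X∖{s}
Step 2 (3 new):
  {q,r}  = {r} ∪ {q}
  {q,s}  = {s} ∪ {q}
  {r,s}  = {s} ∪ {r}
Step 3: 4 new —
  {p,q}  = X∖{r,s}
  {p,r}  = X∖{q,s}
  {p,s}  = X∖{q,r}
  {q,r,s}  = {r} ∪ {q,s}
Step 4. New:
  {p}  = X∖{q,r,s}
After Step 5 the family is unchanged; done.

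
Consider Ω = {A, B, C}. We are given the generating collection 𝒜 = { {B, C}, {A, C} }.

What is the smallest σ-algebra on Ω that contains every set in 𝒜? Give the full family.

|σ(𝒜)| = 8.  σ(𝒜) = { ∅, {A}, {B}, {C}, {A, B}, {A, C}, {B, C}, Ω }

Trace:
Seed the family with 𝒜 together with ∅ and Ω: { ∅, {A, C}, {B, C}, Ω }.
Step 1: +2 →
  {A}  = complement {B, C}
  {B}  = complement {A, C}
  [6 total]
Step 2. New:
  {A, B}  = {B} ∪ {A}
  [7 total]
Step 3. New:
  {C}  = complement {A, B}
  [8 total]
After Step 4 the family is unchanged; done.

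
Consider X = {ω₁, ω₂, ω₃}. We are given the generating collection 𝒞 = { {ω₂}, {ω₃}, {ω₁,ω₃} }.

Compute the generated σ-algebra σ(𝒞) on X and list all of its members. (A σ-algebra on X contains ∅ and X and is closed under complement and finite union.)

|σ(𝒞)| = 8.  σ(𝒞) = { {}, {ω₁}, {ω₂}, {ω₃}, {ω₁,ω₂}, {ω₁,ω₃}, {ω₂,ω₃}, X }

Derivation:
Seed the family with 𝒞 together with ∅ and X: { {}, {ω₂}, {ω₃}, {ω₁,ω₃}, X }.
Iteration 1 (2 new):
  {ω₁,ω₂}  = X∖{ω₃}
  {ω₂,ω₃}  = {ω₃} ∪ {ω₂}
  [7 total]
Iteration 2: 1 new —
  {ω₁}  = X∖{ω₂,ω₃}
  [8 total]
Iteration 3: already closed under ᶜ and ∪.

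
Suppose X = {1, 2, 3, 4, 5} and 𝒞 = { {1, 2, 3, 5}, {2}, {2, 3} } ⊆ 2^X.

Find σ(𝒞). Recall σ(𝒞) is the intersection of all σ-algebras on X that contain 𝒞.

Seed the family with 𝒞 together with ∅ and X: { {}, {2}, {2, 3}, {1, 2, 3, 5}, X }.
Round 1: 3 new —
  {4}  = complement {1, 2, 3, 5}
  {1, 4, 5}  = complement {2, 3}
  {1, 3, 4, 5}  = complement {2}
  [8 total]
Round 2 (3 new):
  {2, 4}  = {4} ∪ {2}
  {2, 3, 4}  = {4} ∪ {2, 3}
  {1, 2, 4, 5}  = {1, 4, 5} ∪ {2}
  [11 total]
Round 3: +3 →
  {3}  = complement {1, 2, 4, 5}
  {1, 5}  = complement {2, 3, 4}
  {1, 3, 5}  = complement {2, 4}
  [14 total]
Round 4 adds 2:
  {3, 4}  = {3} ∪ {4}
  {1, 2, 5}  = {1, 5} ∪ {2}
  [16 total]
After Round 5 the family is unchanged; done.

σ(𝒞) = { {}, {2}, {3}, {4}, {1, 5}, {2, 3}, {2, 4}, {3, 4}, {1, 2, 5}, {1, 3, 5}, {1, 4, 5}, {2, 3, 4}, {1, 2, 3, 5}, {1, 2, 4, 5}, {1, 3, 4, 5}, X }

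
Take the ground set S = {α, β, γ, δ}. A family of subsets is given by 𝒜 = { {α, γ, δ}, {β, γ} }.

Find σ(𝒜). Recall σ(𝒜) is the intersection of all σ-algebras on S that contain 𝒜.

Begin from { ∅, {β, γ}, {α, γ, δ}, S } (that is, 𝒜 plus ∅ and S).
Round 1. New:
  {β}  = ᶜ of {α, γ, δ}
  {α, δ}  = ᶜ of {β, γ}
  — 6 sets.
Round 2 (1 new):
  {α, β, δ}  = {α, δ} ∪ {β}
  — 7 sets.
Round 3 adds 1:
  {γ}  = ᶜ of {α, β, δ}
  — 8 sets.
Round 4: closed — nothing new.

|σ(𝒜)| = 8.  σ(𝒜) = { ∅, {β}, {γ}, {α, δ}, {β, γ}, {α, β, δ}, {α, γ, δ}, S }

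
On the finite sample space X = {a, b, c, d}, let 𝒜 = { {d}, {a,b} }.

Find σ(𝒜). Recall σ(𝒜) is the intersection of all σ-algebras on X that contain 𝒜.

|σ(𝒜)| = 8.  σ(𝒜) = { ∅, {c}, {d}, {a,b}, {c,d}, {a,b,c}, {a,b,d}, X }

Working:
Begin from { ∅, {d}, {a,b}, X } (that is, 𝒜 plus ∅ and X).
Iteration 1 adds 3:
  {c,d}  = complement {a,b}
  {a,b,c}  = complement {d}
  {a,b,d}  = {a,b} ∪ {d}
  (now 7)
Iteration 2 adds 1:
  {c}  = complement {a,b,d}
  (now 8)
Iteration 3: already closed under ᶜ and ∪.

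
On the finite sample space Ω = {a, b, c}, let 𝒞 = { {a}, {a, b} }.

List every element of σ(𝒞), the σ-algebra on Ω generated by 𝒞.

Seed the family with 𝒞 together with ∅ and Ω: { {}, {a}, {a, b}, Ω }.
Step 1: +2 →
  {c}  = {a, b}ᶜ
  {b, c}  = {a}ᶜ
  — 6 sets.
Step 2 adds 1:
  {a, c}  = {c} ∪ {a}
  — 7 sets.
Step 3 (1 new):
  {b}  = {a, c}ᶜ
  — 8 sets.
Step 4: stable.

σ(𝒞) = { {}, {a}, {b}, {c}, {a, b}, {a, c}, {b, c}, Ω }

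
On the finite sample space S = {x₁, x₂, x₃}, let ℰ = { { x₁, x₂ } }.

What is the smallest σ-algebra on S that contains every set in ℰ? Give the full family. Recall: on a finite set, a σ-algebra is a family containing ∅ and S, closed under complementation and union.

Answer: σ(ℰ) = { ∅, { x₃ }, { x₁, x₂ }, S }

Trace:
Seed the family with ℰ together with ∅ and S: { ∅, { x₁, x₂ }, S }.
Round 1 (1 new):
  { x₃ }  = { x₁, x₂ }ᶜ
  [4 total]
After Round 2 the family is unchanged; done.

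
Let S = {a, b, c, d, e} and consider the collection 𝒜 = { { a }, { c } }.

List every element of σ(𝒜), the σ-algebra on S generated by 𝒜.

Answer: σ(𝒜) = { {}, { a }, { c }, { a, c }, { b, d, e }, { a, b, d, e }, { b, c, d, e }, S }

Trace:
Initial family (4 sets): { {}, { a }, { c }, S }.
Step 1 (3 new):
  { a, c }  = { c } ∪ { a }
  { a, b, d, e }  = S∖{ c }
  { b, c, d, e }  = S∖{ a }
Step 2 (1 new):
  { b, d, e }  = S∖{ a, c }
Step 3: already closed under ᶜ and ∪.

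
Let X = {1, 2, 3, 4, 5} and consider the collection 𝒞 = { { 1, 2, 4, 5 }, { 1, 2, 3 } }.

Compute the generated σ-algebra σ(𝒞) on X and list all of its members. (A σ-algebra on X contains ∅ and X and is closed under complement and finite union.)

Begin from { {  }, { 1, 2, 3 }, { 1, 2, 4, 5 }, X } (that is, 𝒞 plus ∅ and X).
Pass 1: +2 →
  { 3 }  = X∖{ 1, 2, 4, 5 }
  { 4, 5 }  = X∖{ 1, 2, 3 }
  |family| = 6
Pass 2. New:
  { 3, 4, 5 }  = { 4, 5 } ∪ { 3 }
  |family| = 7
Pass 3 adds 1:
  { 1, 2 }  = X∖{ 3, 4, 5 }
  |family| = 8
Pass 4 adds nothing — fixpoint reached.

|σ(𝒞)| = 8.  σ(𝒞) = { {  }, { 3 }, { 1, 2 }, { 4, 5 }, { 1, 2, 3 }, { 3, 4, 5 }, { 1, 2, 4, 5 }, X }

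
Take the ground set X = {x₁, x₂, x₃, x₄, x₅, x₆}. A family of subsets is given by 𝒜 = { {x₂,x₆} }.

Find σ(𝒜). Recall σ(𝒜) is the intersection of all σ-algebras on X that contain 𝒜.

|σ(𝒜)| = 4.  σ(𝒜) = { {}, {x₂,x₆}, {x₁,x₃,x₄,x₅}, X }

Check:
Seed the family with 𝒜 together with ∅ and X: { {}, {x₂,x₆}, X }.
Round 1: +1 →
  {x₁,x₃,x₄,x₅}  = X∖{x₂,x₆}
  (now 4)
After Round 2 the family is unchanged; done.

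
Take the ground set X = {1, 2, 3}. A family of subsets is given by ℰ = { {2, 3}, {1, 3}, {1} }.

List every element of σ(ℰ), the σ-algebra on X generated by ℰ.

Begin from { {}, {1}, {1, 3}, {2, 3}, X } (that is, ℰ plus ∅ and X).
Round 1 adds 1:
  {2}  = {1, 3}ᶜ
  (now 6)
Round 2 adds 1:
  {1, 2}  = {2} ∪ {1}
  (now 7)
Round 3. New:
  {3}  = {1, 2}ᶜ
  (now 8)
Round 4: no new sets; the family is a σ-algebra.

σ(ℰ) = { {}, {1}, {2}, {3}, {1, 2}, {1, 3}, {2, 3}, X }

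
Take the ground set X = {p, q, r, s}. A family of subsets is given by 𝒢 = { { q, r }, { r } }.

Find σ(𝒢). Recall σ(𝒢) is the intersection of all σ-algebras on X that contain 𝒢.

Start: 𝒢 ∪ {∅, X} = { {  }, { r }, { q, r }, X }.
Step 1 (2 new):
  { p, s }  = complement { q, r }
  { p, q, s }  = complement { r }
Step 2 adds 1:
  { p, r, s }  = { r } ∪ { p, s }
Step 3: 1 new —
  { q }  = complement { p, r, s }
Step 4 adds nothing — fixpoint reached.

Hence σ(𝒢) has 8 members: { {  }, { q }, { r }, { p, s }, { q, r }, { p, q, s }, { p, r, s }, X }.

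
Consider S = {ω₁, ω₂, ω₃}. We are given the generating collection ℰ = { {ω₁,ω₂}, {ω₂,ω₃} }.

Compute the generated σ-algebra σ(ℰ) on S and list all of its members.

Start: ℰ ∪ {∅, S} = { {}, {ω₁,ω₂}, {ω₂,ω₃}, S }.
Iteration 1. New:
  {ω₁}  = ᶜ of {ω₂,ω₃}
  {ω₃}  = ᶜ of {ω₁,ω₂}
Iteration 2 adds 1:
  {ω₁,ω₃}  = {ω₃} ∪ {ω₁}
Iteration 3: 1 new —
  {ω₂}  = ᶜ of {ω₁,ω₃}
Iteration 4: closed — nothing new.

Therefore σ(ℰ) = { {}, {ω₁}, {ω₂}, {ω₃}, {ω₁,ω₂}, {ω₁,ω₃}, {ω₂,ω₃}, S } (|σ(ℰ)| = 8).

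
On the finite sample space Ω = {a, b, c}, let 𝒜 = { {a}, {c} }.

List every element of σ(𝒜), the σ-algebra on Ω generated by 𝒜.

Initial family (4 sets): { {}, {a}, {c}, Ω }.
Round 1: +3 →
  {a,b}  = complement {c}
  {a,c}  = {c} ∪ {a}
  {b,c}  = complement {a}
  [7 total]
Round 2 adds 1:
  {b}  = complement {a,c}
  [8 total]
After Round 3 the family is unchanged; done.

σ(𝒜) = { {}, {a}, {b}, {c}, {a,b}, {a,c}, {b,c}, Ω }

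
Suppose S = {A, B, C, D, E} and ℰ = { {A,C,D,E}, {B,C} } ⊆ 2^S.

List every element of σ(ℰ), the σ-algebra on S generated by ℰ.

Begin from { {}, {B,C}, {A,C,D,E}, S } (that is, ℰ plus ∅ and S).
Pass 1 adds 2:
  {B}  = ᶜ of {A,C,D,E}
  {A,D,E}  = ᶜ of {B,C}
  |family| = 6
Pass 2 adds 1:
  {A,B,D,E}  = {A,D,E} ∪ {B}
  |family| = 7
Pass 3: 1 new —
  {C}  = ᶜ of {A,B,D,E}
  |family| = 8
Pass 4: stable.

|σ(ℰ)| = 8.  σ(ℰ) = { {}, {B}, {C}, {B,C}, {A,D,E}, {A,B,D,E}, {A,C,D,E}, S }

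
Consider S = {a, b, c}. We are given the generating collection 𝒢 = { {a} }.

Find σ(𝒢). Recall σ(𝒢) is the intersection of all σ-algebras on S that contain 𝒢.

Answer: σ(𝒢) = { {}, {a}, {b, c}, S }

Trace:
Seed the family with 𝒢 together with ∅ and S: { {}, {a}, S }.
Round 1: +1 →
  {b, c}  = {a}ᶜ
  (now 4)
Round 2: already closed under ᶜ and ∪.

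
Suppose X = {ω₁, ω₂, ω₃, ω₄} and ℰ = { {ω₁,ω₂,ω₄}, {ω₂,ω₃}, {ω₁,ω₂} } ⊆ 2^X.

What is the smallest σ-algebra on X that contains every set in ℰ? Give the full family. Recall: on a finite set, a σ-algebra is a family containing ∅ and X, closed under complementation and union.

|σ(ℰ)| = 16.  σ(ℰ) = { ∅, {ω₁}, {ω₂}, {ω₃}, {ω₄}, {ω₁,ω₂}, {ω₁,ω₃}, {ω₁,ω₄}, {ω₂,ω₃}, {ω₂,ω₄}, {ω₃,ω₄}, {ω₁,ω₂,ω₃}, {ω₁,ω₂,ω₄}, {ω₁,ω₃,ω₄}, {ω₂,ω₃,ω₄}, X }

Check:
Take S₀ = ℰ ∪ {∅, X} = { ∅, {ω₁,ω₂}, {ω₂,ω₃}, {ω₁,ω₂,ω₄}, X }.
Step 1 (4 new):
  {ω₃}  = X∖{ω₁,ω₂,ω₄}
  {ω₁,ω₄}  = X∖{ω₂,ω₃}
  {ω₃,ω₄}  = X∖{ω₁,ω₂}
  {ω₁,ω₂,ω₃}  = {ω₂,ω₃} ∪ {ω₁,ω₂}
  (now 9)
Step 2: 3 new —
  {ω₄}  = X∖{ω₁,ω₂,ω₃}
  {ω₁,ω₃,ω₄}  = {ω₃,ω₄} ∪ {ω₁,ω₄}
  {ω₂,ω₃,ω₄}  = {ω₃,ω₄} ∪ {ω₂,ω₃}
  (now 12)
Step 3. New:
  {ω₁}  = X∖{ω₂,ω₃,ω₄}
  {ω₂}  = X∖{ω₁,ω₃,ω₄}
  (now 14)
Step 4: +2 →
  {ω₁,ω₃}  = {ω₃} ∪ {ω₁}
  {ω₂,ω₄}  = {ω₄} ∪ {ω₂}
  (now 16)
Step 5: stable.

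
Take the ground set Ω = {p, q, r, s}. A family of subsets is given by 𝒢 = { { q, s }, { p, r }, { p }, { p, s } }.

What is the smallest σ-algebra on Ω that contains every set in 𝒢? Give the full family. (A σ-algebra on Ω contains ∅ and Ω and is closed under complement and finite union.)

Initial family (6 sets): { {  }, { p }, { p, r }, { p, s }, { q, s }, Ω }.
Iteration 1: +4 →
  { q, r }  = Ω∖{ p, s }
  { p, q, s }  = { p, s } ∪ { q, s }
  { p, r, s }  = { p, s } ∪ { p, r }
  { q, r, s }  = Ω∖{ p }
  (now 10)
Iteration 2 adds 3:
  { q }  = Ω∖{ p, r, s }
  { r }  = Ω∖{ p, q, s }
  { p, q, r }  = { q, r } ∪ { p, r }
  (now 13)
Iteration 3. New:
  { s }  = Ω∖{ p, q, r }
  { p, q }  = { q } ∪ { p }
  (now 15)
Iteration 4. New:
  { r, s }  = Ω∖{ p, q }
  (now 16)
Iteration 5: already closed under ᶜ and ∪.

|σ(𝒢)| = 16.  σ(𝒢) = { {  }, { p }, { q }, { r }, { s }, { p, q }, { p, r }, { p, s }, { q, r }, { q, s }, { r, s }, { p, q, r }, { p, q, s }, { p, r, s }, { q, r, s }, Ω }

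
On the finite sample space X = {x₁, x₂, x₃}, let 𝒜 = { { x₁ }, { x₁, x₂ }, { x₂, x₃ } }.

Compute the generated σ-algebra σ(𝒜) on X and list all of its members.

Start: 𝒜 ∪ {∅, X} = { {  }, { x₁ }, { x₁, x₂ }, { x₂, x₃ }, X }.
Step 1 adds 1:
  { x₃ }  = X∖{ x₁, x₂ }
  — 6 sets.
Step 2: 1 new —
  { x₁, x₃ }  = { x₃ } ∪ { x₁ }
  — 7 sets.
Step 3: +1 →
  { x₂ }  = X∖{ x₁, x₃ }
  — 8 sets.
Step 4: stable.

Therefore σ(𝒜) = { {  }, { x₁ }, { x₂ }, { x₃ }, { x₁, x₂ }, { x₁, x₃ }, { x₂, x₃ }, X } (|σ(𝒜)| = 8).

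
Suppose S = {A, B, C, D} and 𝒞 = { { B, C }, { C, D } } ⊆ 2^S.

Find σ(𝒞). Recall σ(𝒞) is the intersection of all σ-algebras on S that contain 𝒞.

|σ(𝒞)| = 16.  σ(𝒞) = { {  }, { A }, { B }, { C }, { D }, { A, B }, { A, C }, { A, D }, { B, C }, { B, D }, { C, D }, { A, B, C }, { A, B, D }, { A, C, D }, { B, C, D }, S }

Derivation:
Begin from { {  }, { B, C }, { C, D }, S } (that is, 𝒞 plus ∅ and S).
Iteration 1 (3 new):
  { A, B }  = S∖{ C, D }
  { A, D }  = S∖{ B, C }
  { B, C, D }  = { C, D } ∪ { B, C }
  (now 7)
Iteration 2. New:
  { A }  = S∖{ B, C, D }
  { A, B, C }  = { B, C } ∪ { A, B }
  { A, B, D }  = { A, D } ∪ { A, B }
  { A, C, D }  = { C, D } ∪ { A, D }
  (now 11)
Iteration 3: +3 →
  { B }  = S∖{ A, C, D }
  { C }  = S∖{ A, B, D }
  { D }  = S∖{ A, B, C }
  (now 14)
Iteration 4. New:
  { A, C }  = { C } ∪ { A }
  { B, D }  = { D } ∪ { B }
  (now 16)
Iteration 5 adds nothing — fixpoint reached.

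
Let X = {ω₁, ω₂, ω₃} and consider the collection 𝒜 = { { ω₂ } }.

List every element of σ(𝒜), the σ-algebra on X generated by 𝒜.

Answer: σ(𝒜) = { ∅, { ω₂ }, { ω₁, ω₃ }, X }

Check:
Begin from { ∅, { ω₂ }, X } (that is, 𝒜 plus ∅ and X).
Round 1: +1 →
  { ω₁, ω₃ }  = X∖{ ω₂ }
  (now 4)
Round 2: closed — nothing new.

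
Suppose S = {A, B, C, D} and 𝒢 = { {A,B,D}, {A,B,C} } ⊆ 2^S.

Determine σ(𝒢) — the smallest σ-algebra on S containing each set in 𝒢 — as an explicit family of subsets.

σ(𝒢) = { {}, {C}, {D}, {A,B}, {C,D}, {A,B,C}, {A,B,D}, S }

Working:
Start: 𝒢 ∪ {∅, S} = { {}, {A,B,C}, {A,B,D}, S }.
Pass 1 adds 2:
  {C}  = {A,B,D}ᶜ
  {D}  = {A,B,C}ᶜ
  — 6 sets.
Pass 2. New:
  {C,D}  = {C} ∪ {D}
  — 7 sets.
Pass 3 (1 new):
  {A,B}  = {C,D}ᶜ
  — 8 sets.
Pass 4 adds nothing — fixpoint reached.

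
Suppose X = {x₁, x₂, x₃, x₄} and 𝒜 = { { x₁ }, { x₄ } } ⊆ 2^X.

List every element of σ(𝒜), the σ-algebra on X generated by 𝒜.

σ(𝒜) = { ∅, { x₁ }, { x₄ }, { x₁, x₄ }, { x₂, x₃ }, { x₁, x₂, x₃ }, { x₂, x₃, x₄ }, X }

Working:
Start: 𝒜 ∪ {∅, X} = { ∅, { x₁ }, { x₄ }, X }.
Round 1 adds 3:
  { x₁, x₄ }  = { x₄ } ∪ { x₁ }
  { x₁, x₂, x₃ }  = X∖{ x₄ }
  { x₂, x₃, x₄ }  = X∖{ x₁ }
  — 7 sets.
Round 2: 1 new —
  { x₂, x₃ }  = X∖{ x₁, x₄ }
  — 8 sets.
After Round 3 the family is unchanged; done.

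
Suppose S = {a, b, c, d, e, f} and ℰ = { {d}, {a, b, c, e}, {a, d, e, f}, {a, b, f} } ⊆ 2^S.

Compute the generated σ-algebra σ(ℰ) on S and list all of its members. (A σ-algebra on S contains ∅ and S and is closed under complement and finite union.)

Answer: σ(ℰ) = { ∅, {a}, {b}, {c}, {d}, {e}, {f}, {a, b}, {a, c}, {a, d}, {a, e}, {a, f}, {b, c}, {b, d}, {b, e}, {b, f}, {c, d}, {c, e}, {c, f}, {d, e}, {d, f}, {e, f}, {a, b, c}, {a, b, d}, {a, b, e}, {a, b, f}, {a, c, d}, {a, c, e}, {a, c, f}, {a, d, e}, {a, d, f}, {a, e, f}, {b, c, d}, {b, c, e}, {b, c, f}, {b, d, e}, {b, d, f}, {b, e, f}, {c, d, e}, {c, d, f}, {c, e, f}, {d, e, f}, {a, b, c, d}, {a, b, c, e}, {a, b, c, f}, {a, b, d, e}, {a, b, d, f}, {a, b, e, f}, {a, c, d, e}, {a, c, d, f}, {a, c, e, f}, {a, d, e, f}, {b, c, d, e}, {b, c, d, f}, {b, c, e, f}, {b, d, e, f}, {c, d, e, f}, {a, b, c, d, e}, {a, b, c, d, f}, {a, b, c, e, f}, {a, b, d, e, f}, {a, c, d, e, f}, {b, c, d, e, f}, S }

Derivation:
Seed the family with ℰ together with ∅ and S: { ∅, {d}, {a, b, f}, {a, b, c, e}, {a, d, e, f}, S }.
Step 1. New:
  {b, c}  = S∖{a, d, e, f}
  {d, f}  = S∖{a, b, c, e}
  {c, d, e}  = S∖{a, b, f}
  {a, b, d, f}  = {d} ∪ {a, b, f}
  {a, b, c, d, e}  = {d} ∪ {a, b, c, e}
  {a, b, c, e, f}  = S∖{d}
  {a, b, d, e, f}  = {a, d, e, f} ∪ {a, b, f}
  [13 total]
Step 2. New:
  {c}  = S∖{a, b, d, e, f}
  {f}  = S∖{a, b, c, d, e}
  {c, e}  = S∖{a, b, d, f}
  {b, c, d}  = {b, c} ∪ {d}
  {a, b, c, f}  = {b, c} ∪ {a, b, f}
  {b, c, d, e}  = {c, d, e} ∪ {b, c}
  {b, c, d, f}  = {b, c} ∪ {d, f}
  {c, d, e, f}  = {c, d, e} ∪ {d, f}
  {a, b, c, d, f}  = {a, b, d, f} ∪ {b, c}
  {a, c, d, e, f}  = {c, d, e} ∪ {a, d, e, f}
  [23 total]
Step 3. New:
  {b}  = S∖{a, c, d, e, f}
  {e}  = S∖{a, b, c, d, f}
  {a, b}  = S∖{c, d, e, f}
  {a, e}  = S∖{b, c, d, f}
  {a, f}  = S∖{b, c, d, e}
  {c, d}  = {c} ∪ {d}
  {c, f}  = {f} ∪ {c}
  {d, e}  = S∖{a, b, c, f}
  {a, e, f}  = S∖{b, c, d}
  {b, c, e}  = {c, e} ∪ {b, c}
  {b, c, f}  = {f} ∪ {b, c}
  {c, d, f}  = {d, f} ∪ {c}
  {c, e, f}  = {c, e} ∪ {f}
  {b, c, d, e, f}  = {c, d, e} ∪ {b, c, d, f}
  [37 total]
Step 4 adds 22:
  {a}  = S∖{b, c, d, e, f}
  {b, d}  = {b} ∪ {d}
  {b, e}  = {b} ∪ {e}
  {b, f}  = {b} ∪ {f}
  {e, f}  = {f} ∪ {e}
  {a, b, c}  = {a, b} ∪ {c}
  {a, b, d}  = S∖{c, e, f}
  {a, b, e}  = S∖{c, d, f}
  {a, c, e}  = {c} ∪ {a, e}
  {a, c, f}  = {a, f} ∪ {c}
  {a, d, e}  = S∖{b, c, f}
  {a, d, f}  = S∖{b, c, e}
  {b, d, e}  = {b} ∪ {d, e}
  {b, d, f}  = {b} ∪ {d, f}
  {d, e, f}  = {f} ∪ {d, e}
  {a, b, c, d}  = {c, d} ∪ {a, b}
  {a, b, d, e}  = S∖{c, f}
  {a, b, e, f}  = S∖{c, d}
  {a, c, d, e}  = {c, d, e} ∪ {a, e}
  {a, c, d, f}  = {c, d} ∪ {a, f}
  {a, c, e, f}  = {a, f} ∪ {c, e, f}
  {b, c, e, f}  = {b} ∪ {c, e, f}
  [59 total]
Step 5. New:
  {a, c}  = {c} ∪ {a}
  {a, d}  = S∖{b, c, e, f}
  {a, c, d}  = {c, d} ∪ {a}
  {b, e, f}  = {b, e} ∪ {e, f}
  {b, d, e, f}  = {b, d, f} ∪ {b, e}
  [64 total]
Step 6 adds nothing — fixpoint reached.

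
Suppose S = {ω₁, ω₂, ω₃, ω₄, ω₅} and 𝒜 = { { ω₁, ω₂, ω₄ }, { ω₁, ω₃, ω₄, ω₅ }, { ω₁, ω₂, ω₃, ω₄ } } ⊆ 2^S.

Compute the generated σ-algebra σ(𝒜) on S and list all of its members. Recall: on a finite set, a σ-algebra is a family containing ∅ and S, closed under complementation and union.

|σ(𝒜)| = 16.  σ(𝒜) = { ∅, { ω₂ }, { ω₃ }, { ω₅ }, { ω₁, ω₄ }, { ω₂, ω₃ }, { ω₂, ω₅ }, { ω₃, ω₅ }, { ω₁, ω₂, ω₄ }, { ω₁, ω₃, ω₄ }, { ω₁, ω₄, ω₅ }, { ω₂, ω₃, ω₅ }, { ω₁, ω₂, ω₃, ω₄ }, { ω₁, ω₂, ω₄, ω₅ }, { ω₁, ω₃, ω₄, ω₅ }, S }

Derivation:
Begin from { ∅, { ω₁, ω₂, ω₄ }, { ω₁, ω₂, ω₃, ω₄ }, { ω₁, ω₃, ω₄, ω₅ }, S } (that is, 𝒜 plus ∅ and S).
Round 1: +3 →
  { ω₂ }  = complement { ω₁, ω₃, ω₄, ω₅ }
  { ω₅ }  = complement { ω₁, ω₂, ω₃, ω₄ }
  { ω₃, ω₅ }  = complement { ω₁, ω₂, ω₄ }
  |family| = 8
Round 2 adds 3:
  { ω₂, ω₅ }  = { ω₂ } ∪ { ω₅ }
  { ω₂, ω₃, ω₅ }  = { ω₃, ω₅ } ∪ { ω₂ }
  { ω₁, ω₂, ω₄, ω₅ }  = { ω₁, ω₂, ω₄ } ∪ { ω₅ }
  |family| = 11
Round 3. New:
  { ω₃ }  = complement { ω₁, ω₂, ω₄, ω₅ }
  { ω₁, ω₄ }  = complement { ω₂, ω₃, ω₅ }
  { ω₁, ω₃, ω₄ }  = complement { ω₂, ω₅ }
  |family| = 14
Round 4: +2 →
  { ω₂, ω₃ }  = { ω₃ } ∪ { ω₂ }
  { ω₁, ω₄, ω₅ }  = { ω₁, ω₄ } ∪ { ω₅ }
  |family| = 16
Round 5: no new sets; the family is a σ-algebra.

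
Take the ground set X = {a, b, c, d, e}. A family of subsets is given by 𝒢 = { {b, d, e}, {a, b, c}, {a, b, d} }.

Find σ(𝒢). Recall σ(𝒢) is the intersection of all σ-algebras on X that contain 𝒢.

σ(𝒢) (32 sets): { {}, {a}, {b}, {c}, {d}, {e}, {a, b}, {a, c}, {a, d}, {a, e}, {b, c}, {b, d}, {b, e}, {c, d}, {c, e}, {d, e}, {a, b, c}, {a, b, d}, {a, b, e}, {a, c, d}, {a, c, e}, {a, d, e}, {b, c, d}, {b, c, e}, {b, d, e}, {c, d, e}, {a, b, c, d}, {a, b, c, e}, {a, b, d, e}, {a, c, d, e}, {b, c, d, e}, X }

Check:
Seed the family with 𝒢 together with ∅ and X: { {}, {a, b, c}, {a, b, d}, {b, d, e}, X }.
Round 1: +5 →
  {a, c}  = ᶜ of {b, d, e}
  {c, e}  = ᶜ of {a, b, d}
  {d, e}  = ᶜ of {a, b, c}
  {a, b, c, d}  = {a, b, c} ∪ {a, b, d}
  {a, b, d, e}  = {a, b, d} ∪ {b, d, e}
  |family| = 10
Round 2 adds 7:
  {c}  = ᶜ of {a, b, d, e}
  {e}  = ᶜ of {a, b, c, d}
  {a, c, e}  = {a, c} ∪ {c, e}
  {c, d, e}  = {d, e} ∪ {c, e}
  {a, b, c, e}  = {a, b, c} ∪ {c, e}
  {a, c, d, e}  = {d, e} ∪ {a, c}
  {b, c, d, e}  = {c, e} ∪ {b, d, e}
  |family| = 17
Round 3: +5 →
  {a}  = ᶜ of {b, c, d, e}
  {b}  = ᶜ of {a, c, d, e}
  {d}  = ᶜ of {a, b, c, e}
  {a, b}  = ᶜ of {c, d, e}
  {b, d}  = ᶜ of {a, c, e}
  |family| = 22
Round 4: +10 →
  {a, d}  = {d} ∪ {a}
  {a, e}  = {e} ∪ {a}
  {b, c}  = {b} ∪ {c}
  {b, e}  = {b} ∪ {e}
  {c, d}  = {c} ∪ {d}
  {a, b, e}  = {a, b} ∪ {e}
  {a, c, d}  = {a, c} ∪ {d}
  {a, d, e}  = {d, e} ∪ {a}
  {b, c, d}  = {c} ∪ {b, d}
  {b, c, e}  = {b} ∪ {c, e}
  |family| = 32
After Round 5 the family is unchanged; done.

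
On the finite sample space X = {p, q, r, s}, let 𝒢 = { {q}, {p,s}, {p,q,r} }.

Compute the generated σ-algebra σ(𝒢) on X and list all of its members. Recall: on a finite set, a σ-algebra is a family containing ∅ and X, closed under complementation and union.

Begin from { {}, {q}, {p,s}, {p,q,r}, X } (that is, 𝒢 plus ∅ and X).
Step 1: +4 →
  {s}  = X∖{p,q,r}
  {q,r}  = X∖{p,s}
  {p,q,s}  = {p,s} ∪ {q}
  {p,r,s}  = X∖{q}
  (now 9)
Step 2. New:
  {r}  = X∖{p,q,s}
  {q,s}  = {q} ∪ {s}
  {q,r,s}  = {q,r} ∪ {s}
  (now 12)
Step 3: +3 →
  {p}  = X∖{q,r,s}
  {p,r}  = X∖{q,s}
  {r,s}  = {r} ∪ {s}
  (now 15)
Step 4: 1 new —
  {p,q}  = X∖{r,s}
  (now 16)
Step 5 adds nothing — fixpoint reached.

Therefore σ(𝒢) = { {}, {p}, {q}, {r}, {s}, {p,q}, {p,r}, {p,s}, {q,r}, {q,s}, {r,s}, {p,q,r}, {p,q,s}, {p,r,s}, {q,r,s}, X } (|σ(𝒢)| = 16).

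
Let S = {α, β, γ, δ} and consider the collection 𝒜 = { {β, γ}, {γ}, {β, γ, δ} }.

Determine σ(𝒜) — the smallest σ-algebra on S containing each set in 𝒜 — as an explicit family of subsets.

|σ(𝒜)| = 16.  σ(𝒜) = { {}, {α}, {β}, {γ}, {δ}, {α, β}, {α, γ}, {α, δ}, {β, γ}, {β, δ}, {γ, δ}, {α, β, γ}, {α, β, δ}, {α, γ, δ}, {β, γ, δ}, S }

Working:
Begin from { {}, {γ}, {β, γ}, {β, γ, δ}, S } (that is, 𝒜 plus ∅ and S).
Round 1: +3 →
  {α}  = ᶜ of {β, γ, δ}
  {α, δ}  = ᶜ of {β, γ}
  {α, β, δ}  = ᶜ of {γ}
  — 8 sets.
Round 2: +3 →
  {α, γ}  = {γ} ∪ {α}
  {α, β, γ}  = {β, γ} ∪ {α}
  {α, γ, δ}  = {γ} ∪ {α, δ}
  — 11 sets.
Round 3 (3 new):
  {β}  = ᶜ of {α, γ, δ}
  {δ}  = ᶜ of {α, β, γ}
  {β, δ}  = ᶜ of {α, γ}
  — 14 sets.
Round 4: 2 new —
  {α, β}  = {β} ∪ {α}
  {γ, δ}  = {γ} ∪ {δ}
  — 16 sets.
Round 5: already closed under ᶜ and ∪.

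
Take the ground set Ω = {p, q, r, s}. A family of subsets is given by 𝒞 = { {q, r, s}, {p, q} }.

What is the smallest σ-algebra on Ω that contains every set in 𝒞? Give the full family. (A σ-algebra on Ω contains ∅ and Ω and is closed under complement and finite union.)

Seed the family with 𝒞 together with ∅ and Ω: { {}, {p, q}, {q, r, s}, Ω }.
Iteration 1 adds 2:
  {p}  = {q, r, s}ᶜ
  {r, s}  = {p, q}ᶜ
Iteration 2: +1 →
  {p, r, s}  = {r, s} ∪ {p}
Iteration 3: 1 new —
  {q}  = {p, r, s}ᶜ
After Iteration 4 the family is unchanged; done.

|σ(𝒞)| = 8.  σ(𝒞) = { {}, {p}, {q}, {p, q}, {r, s}, {p, r, s}, {q, r, s}, Ω }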